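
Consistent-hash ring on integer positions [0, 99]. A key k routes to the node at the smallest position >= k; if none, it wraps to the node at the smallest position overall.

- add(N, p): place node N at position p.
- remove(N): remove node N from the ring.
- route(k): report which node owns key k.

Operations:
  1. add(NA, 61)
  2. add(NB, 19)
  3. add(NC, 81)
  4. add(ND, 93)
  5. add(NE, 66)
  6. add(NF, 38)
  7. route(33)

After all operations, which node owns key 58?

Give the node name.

Op 1: add NA@61 -> ring=[61:NA]
Op 2: add NB@19 -> ring=[19:NB,61:NA]
Op 3: add NC@81 -> ring=[19:NB,61:NA,81:NC]
Op 4: add ND@93 -> ring=[19:NB,61:NA,81:NC,93:ND]
Op 5: add NE@66 -> ring=[19:NB,61:NA,66:NE,81:NC,93:ND]
Op 6: add NF@38 -> ring=[19:NB,38:NF,61:NA,66:NE,81:NC,93:ND]
Op 7: route key 33: smallest pos >= 33 is 38 -> NF
Final route key 58: smallest pos >= 58 is 61 -> NA

Answer: NA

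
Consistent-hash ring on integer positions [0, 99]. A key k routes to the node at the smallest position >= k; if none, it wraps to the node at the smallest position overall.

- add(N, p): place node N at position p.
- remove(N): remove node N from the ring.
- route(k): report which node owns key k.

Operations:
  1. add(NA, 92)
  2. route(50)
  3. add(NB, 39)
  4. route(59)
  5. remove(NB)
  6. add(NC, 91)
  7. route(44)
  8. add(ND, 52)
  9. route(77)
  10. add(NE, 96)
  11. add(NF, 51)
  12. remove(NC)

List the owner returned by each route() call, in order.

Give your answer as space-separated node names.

Op 1: add NA@92 -> ring=[92:NA]
Op 2: route key 50: smallest pos >= 50 is 92 -> NA
Op 3: add NB@39 -> ring=[39:NB,92:NA]
Op 4: route key 59: smallest pos >= 59 is 92 -> NA
Op 5: remove NB -> ring=[92:NA]
Op 6: add NC@91 -> ring=[91:NC,92:NA]
Op 7: route key 44: smallest pos >= 44 is 91 -> NC
Op 8: add ND@52 -> ring=[52:ND,91:NC,92:NA]
Op 9: route key 77: smallest pos >= 77 is 91 -> NC
Op 10: add NE@96 -> ring=[52:ND,91:NC,92:NA,96:NE]
Op 11: add NF@51 -> ring=[51:NF,52:ND,91:NC,92:NA,96:NE]
Op 12: remove NC -> ring=[51:NF,52:ND,92:NA,96:NE]

Answer: NA NA NC NC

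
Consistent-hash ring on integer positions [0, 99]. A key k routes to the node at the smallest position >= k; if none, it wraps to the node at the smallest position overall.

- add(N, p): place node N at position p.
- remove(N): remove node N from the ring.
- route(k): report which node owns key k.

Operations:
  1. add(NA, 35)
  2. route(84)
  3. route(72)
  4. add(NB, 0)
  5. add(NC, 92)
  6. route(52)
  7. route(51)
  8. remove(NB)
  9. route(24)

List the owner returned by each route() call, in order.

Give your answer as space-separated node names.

Op 1: add NA@35 -> ring=[35:NA]
Op 2: route key 84: none >= 84, wrap to smallest pos 35 -> NA
Op 3: route key 72: none >= 72, wrap to smallest pos 35 -> NA
Op 4: add NB@0 -> ring=[0:NB,35:NA]
Op 5: add NC@92 -> ring=[0:NB,35:NA,92:NC]
Op 6: route key 52: smallest pos >= 52 is 92 -> NC
Op 7: route key 51: smallest pos >= 51 is 92 -> NC
Op 8: remove NB -> ring=[35:NA,92:NC]
Op 9: route key 24: smallest pos >= 24 is 35 -> NA

Answer: NA NA NC NC NA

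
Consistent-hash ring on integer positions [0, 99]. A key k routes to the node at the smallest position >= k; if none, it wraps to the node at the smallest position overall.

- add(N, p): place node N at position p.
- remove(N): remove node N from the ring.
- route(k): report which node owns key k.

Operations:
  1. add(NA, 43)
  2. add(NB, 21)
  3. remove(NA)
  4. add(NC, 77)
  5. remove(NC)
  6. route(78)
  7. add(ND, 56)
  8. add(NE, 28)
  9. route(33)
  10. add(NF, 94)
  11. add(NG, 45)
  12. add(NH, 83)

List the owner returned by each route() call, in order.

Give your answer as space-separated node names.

Answer: NB ND

Derivation:
Op 1: add NA@43 -> ring=[43:NA]
Op 2: add NB@21 -> ring=[21:NB,43:NA]
Op 3: remove NA -> ring=[21:NB]
Op 4: add NC@77 -> ring=[21:NB,77:NC]
Op 5: remove NC -> ring=[21:NB]
Op 6: route key 78: none >= 78, wrap to smallest pos 21 -> NB
Op 7: add ND@56 -> ring=[21:NB,56:ND]
Op 8: add NE@28 -> ring=[21:NB,28:NE,56:ND]
Op 9: route key 33: smallest pos >= 33 is 56 -> ND
Op 10: add NF@94 -> ring=[21:NB,28:NE,56:ND,94:NF]
Op 11: add NG@45 -> ring=[21:NB,28:NE,45:NG,56:ND,94:NF]
Op 12: add NH@83 -> ring=[21:NB,28:NE,45:NG,56:ND,83:NH,94:NF]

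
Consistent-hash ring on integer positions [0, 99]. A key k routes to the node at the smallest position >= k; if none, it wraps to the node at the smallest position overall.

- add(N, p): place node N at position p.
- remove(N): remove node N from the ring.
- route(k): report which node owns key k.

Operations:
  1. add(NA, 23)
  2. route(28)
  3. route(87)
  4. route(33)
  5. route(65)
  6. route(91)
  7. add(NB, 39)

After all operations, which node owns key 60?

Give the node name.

Op 1: add NA@23 -> ring=[23:NA]
Op 2: route key 28: none >= 28, wrap to smallest pos 23 -> NA
Op 3: route key 87: none >= 87, wrap to smallest pos 23 -> NA
Op 4: route key 33: none >= 33, wrap to smallest pos 23 -> NA
Op 5: route key 65: none >= 65, wrap to smallest pos 23 -> NA
Op 6: route key 91: none >= 91, wrap to smallest pos 23 -> NA
Op 7: add NB@39 -> ring=[23:NA,39:NB]
Final route key 60: none >= 60, wrap to smallest pos 23 -> NA

Answer: NA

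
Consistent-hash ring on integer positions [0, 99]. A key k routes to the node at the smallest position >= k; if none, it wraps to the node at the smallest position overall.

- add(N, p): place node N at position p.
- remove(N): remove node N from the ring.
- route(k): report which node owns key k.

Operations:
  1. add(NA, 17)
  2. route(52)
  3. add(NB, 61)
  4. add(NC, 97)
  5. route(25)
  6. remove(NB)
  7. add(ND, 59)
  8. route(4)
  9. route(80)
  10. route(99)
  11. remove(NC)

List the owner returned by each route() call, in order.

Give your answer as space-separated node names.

Answer: NA NB NA NC NA

Derivation:
Op 1: add NA@17 -> ring=[17:NA]
Op 2: route key 52: none >= 52, wrap to smallest pos 17 -> NA
Op 3: add NB@61 -> ring=[17:NA,61:NB]
Op 4: add NC@97 -> ring=[17:NA,61:NB,97:NC]
Op 5: route key 25: smallest pos >= 25 is 61 -> NB
Op 6: remove NB -> ring=[17:NA,97:NC]
Op 7: add ND@59 -> ring=[17:NA,59:ND,97:NC]
Op 8: route key 4: smallest pos >= 4 is 17 -> NA
Op 9: route key 80: smallest pos >= 80 is 97 -> NC
Op 10: route key 99: none >= 99, wrap to smallest pos 17 -> NA
Op 11: remove NC -> ring=[17:NA,59:ND]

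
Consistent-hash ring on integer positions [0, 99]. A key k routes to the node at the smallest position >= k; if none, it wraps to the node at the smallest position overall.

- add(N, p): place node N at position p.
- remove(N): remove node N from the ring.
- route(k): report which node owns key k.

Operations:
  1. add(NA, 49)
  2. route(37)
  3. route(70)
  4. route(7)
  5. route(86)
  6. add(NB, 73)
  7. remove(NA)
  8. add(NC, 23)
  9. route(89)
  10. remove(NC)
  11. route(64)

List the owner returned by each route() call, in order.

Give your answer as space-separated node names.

Op 1: add NA@49 -> ring=[49:NA]
Op 2: route key 37: smallest pos >= 37 is 49 -> NA
Op 3: route key 70: none >= 70, wrap to smallest pos 49 -> NA
Op 4: route key 7: smallest pos >= 7 is 49 -> NA
Op 5: route key 86: none >= 86, wrap to smallest pos 49 -> NA
Op 6: add NB@73 -> ring=[49:NA,73:NB]
Op 7: remove NA -> ring=[73:NB]
Op 8: add NC@23 -> ring=[23:NC,73:NB]
Op 9: route key 89: none >= 89, wrap to smallest pos 23 -> NC
Op 10: remove NC -> ring=[73:NB]
Op 11: route key 64: smallest pos >= 64 is 73 -> NB

Answer: NA NA NA NA NC NB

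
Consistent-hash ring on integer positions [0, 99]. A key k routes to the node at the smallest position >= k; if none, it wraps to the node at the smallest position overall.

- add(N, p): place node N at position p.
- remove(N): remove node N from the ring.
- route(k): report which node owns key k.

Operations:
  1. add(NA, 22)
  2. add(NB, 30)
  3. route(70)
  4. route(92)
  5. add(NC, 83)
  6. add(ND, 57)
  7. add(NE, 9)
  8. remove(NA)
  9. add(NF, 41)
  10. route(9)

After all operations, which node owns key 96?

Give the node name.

Answer: NE

Derivation:
Op 1: add NA@22 -> ring=[22:NA]
Op 2: add NB@30 -> ring=[22:NA,30:NB]
Op 3: route key 70: none >= 70, wrap to smallest pos 22 -> NA
Op 4: route key 92: none >= 92, wrap to smallest pos 22 -> NA
Op 5: add NC@83 -> ring=[22:NA,30:NB,83:NC]
Op 6: add ND@57 -> ring=[22:NA,30:NB,57:ND,83:NC]
Op 7: add NE@9 -> ring=[9:NE,22:NA,30:NB,57:ND,83:NC]
Op 8: remove NA -> ring=[9:NE,30:NB,57:ND,83:NC]
Op 9: add NF@41 -> ring=[9:NE,30:NB,41:NF,57:ND,83:NC]
Op 10: route key 9: smallest pos >= 9 is 9 -> NE
Final route key 96: none >= 96, wrap to smallest pos 9 -> NE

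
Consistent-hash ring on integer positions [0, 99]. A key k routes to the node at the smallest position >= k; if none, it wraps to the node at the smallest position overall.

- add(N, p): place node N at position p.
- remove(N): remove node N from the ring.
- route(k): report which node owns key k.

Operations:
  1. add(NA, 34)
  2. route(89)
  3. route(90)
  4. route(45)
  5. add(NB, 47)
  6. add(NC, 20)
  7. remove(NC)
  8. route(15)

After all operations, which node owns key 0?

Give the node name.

Answer: NA

Derivation:
Op 1: add NA@34 -> ring=[34:NA]
Op 2: route key 89: none >= 89, wrap to smallest pos 34 -> NA
Op 3: route key 90: none >= 90, wrap to smallest pos 34 -> NA
Op 4: route key 45: none >= 45, wrap to smallest pos 34 -> NA
Op 5: add NB@47 -> ring=[34:NA,47:NB]
Op 6: add NC@20 -> ring=[20:NC,34:NA,47:NB]
Op 7: remove NC -> ring=[34:NA,47:NB]
Op 8: route key 15: smallest pos >= 15 is 34 -> NA
Final route key 0: smallest pos >= 0 is 34 -> NA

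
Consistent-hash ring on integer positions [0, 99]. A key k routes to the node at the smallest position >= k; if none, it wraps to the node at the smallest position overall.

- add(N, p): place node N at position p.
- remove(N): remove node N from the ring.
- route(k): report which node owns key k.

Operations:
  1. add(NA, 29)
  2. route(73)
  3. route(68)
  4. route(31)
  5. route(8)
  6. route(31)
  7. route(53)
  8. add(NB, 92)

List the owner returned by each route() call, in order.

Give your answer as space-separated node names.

Answer: NA NA NA NA NA NA

Derivation:
Op 1: add NA@29 -> ring=[29:NA]
Op 2: route key 73: none >= 73, wrap to smallest pos 29 -> NA
Op 3: route key 68: none >= 68, wrap to smallest pos 29 -> NA
Op 4: route key 31: none >= 31, wrap to smallest pos 29 -> NA
Op 5: route key 8: smallest pos >= 8 is 29 -> NA
Op 6: route key 31: none >= 31, wrap to smallest pos 29 -> NA
Op 7: route key 53: none >= 53, wrap to smallest pos 29 -> NA
Op 8: add NB@92 -> ring=[29:NA,92:NB]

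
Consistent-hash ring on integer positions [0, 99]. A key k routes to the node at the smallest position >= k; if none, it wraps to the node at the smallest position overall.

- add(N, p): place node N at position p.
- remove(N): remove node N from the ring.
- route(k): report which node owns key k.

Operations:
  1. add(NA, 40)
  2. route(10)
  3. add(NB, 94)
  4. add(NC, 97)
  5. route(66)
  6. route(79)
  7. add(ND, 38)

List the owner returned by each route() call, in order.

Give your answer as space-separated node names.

Answer: NA NB NB

Derivation:
Op 1: add NA@40 -> ring=[40:NA]
Op 2: route key 10: smallest pos >= 10 is 40 -> NA
Op 3: add NB@94 -> ring=[40:NA,94:NB]
Op 4: add NC@97 -> ring=[40:NA,94:NB,97:NC]
Op 5: route key 66: smallest pos >= 66 is 94 -> NB
Op 6: route key 79: smallest pos >= 79 is 94 -> NB
Op 7: add ND@38 -> ring=[38:ND,40:NA,94:NB,97:NC]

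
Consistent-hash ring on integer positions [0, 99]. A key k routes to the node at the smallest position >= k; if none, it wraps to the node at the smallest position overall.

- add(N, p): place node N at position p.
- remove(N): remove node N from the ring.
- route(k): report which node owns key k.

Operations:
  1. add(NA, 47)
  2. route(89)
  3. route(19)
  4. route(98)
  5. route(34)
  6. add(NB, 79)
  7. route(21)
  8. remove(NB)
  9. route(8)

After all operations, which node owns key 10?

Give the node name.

Op 1: add NA@47 -> ring=[47:NA]
Op 2: route key 89: none >= 89, wrap to smallest pos 47 -> NA
Op 3: route key 19: smallest pos >= 19 is 47 -> NA
Op 4: route key 98: none >= 98, wrap to smallest pos 47 -> NA
Op 5: route key 34: smallest pos >= 34 is 47 -> NA
Op 6: add NB@79 -> ring=[47:NA,79:NB]
Op 7: route key 21: smallest pos >= 21 is 47 -> NA
Op 8: remove NB -> ring=[47:NA]
Op 9: route key 8: smallest pos >= 8 is 47 -> NA
Final route key 10: smallest pos >= 10 is 47 -> NA

Answer: NA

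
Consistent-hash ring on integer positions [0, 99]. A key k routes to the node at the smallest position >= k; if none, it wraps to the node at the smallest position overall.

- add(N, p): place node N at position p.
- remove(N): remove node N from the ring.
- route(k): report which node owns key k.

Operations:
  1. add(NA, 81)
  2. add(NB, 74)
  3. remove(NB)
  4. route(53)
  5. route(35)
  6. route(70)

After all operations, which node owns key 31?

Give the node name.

Op 1: add NA@81 -> ring=[81:NA]
Op 2: add NB@74 -> ring=[74:NB,81:NA]
Op 3: remove NB -> ring=[81:NA]
Op 4: route key 53: smallest pos >= 53 is 81 -> NA
Op 5: route key 35: smallest pos >= 35 is 81 -> NA
Op 6: route key 70: smallest pos >= 70 is 81 -> NA
Final route key 31: smallest pos >= 31 is 81 -> NA

Answer: NA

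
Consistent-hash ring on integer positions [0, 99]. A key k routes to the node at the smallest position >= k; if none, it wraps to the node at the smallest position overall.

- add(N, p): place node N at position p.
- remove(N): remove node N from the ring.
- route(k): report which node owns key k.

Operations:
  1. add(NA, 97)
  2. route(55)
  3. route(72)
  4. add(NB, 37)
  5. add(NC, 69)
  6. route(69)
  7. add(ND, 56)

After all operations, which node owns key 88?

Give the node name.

Answer: NA

Derivation:
Op 1: add NA@97 -> ring=[97:NA]
Op 2: route key 55: smallest pos >= 55 is 97 -> NA
Op 3: route key 72: smallest pos >= 72 is 97 -> NA
Op 4: add NB@37 -> ring=[37:NB,97:NA]
Op 5: add NC@69 -> ring=[37:NB,69:NC,97:NA]
Op 6: route key 69: smallest pos >= 69 is 69 -> NC
Op 7: add ND@56 -> ring=[37:NB,56:ND,69:NC,97:NA]
Final route key 88: smallest pos >= 88 is 97 -> NA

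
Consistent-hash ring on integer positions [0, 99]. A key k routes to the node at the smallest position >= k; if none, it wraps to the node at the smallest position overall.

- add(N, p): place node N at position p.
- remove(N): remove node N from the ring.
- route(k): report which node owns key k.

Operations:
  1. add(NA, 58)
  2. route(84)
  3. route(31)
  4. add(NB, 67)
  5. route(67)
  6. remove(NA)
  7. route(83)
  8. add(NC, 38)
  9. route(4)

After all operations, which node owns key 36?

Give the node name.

Op 1: add NA@58 -> ring=[58:NA]
Op 2: route key 84: none >= 84, wrap to smallest pos 58 -> NA
Op 3: route key 31: smallest pos >= 31 is 58 -> NA
Op 4: add NB@67 -> ring=[58:NA,67:NB]
Op 5: route key 67: smallest pos >= 67 is 67 -> NB
Op 6: remove NA -> ring=[67:NB]
Op 7: route key 83: none >= 83, wrap to smallest pos 67 -> NB
Op 8: add NC@38 -> ring=[38:NC,67:NB]
Op 9: route key 4: smallest pos >= 4 is 38 -> NC
Final route key 36: smallest pos >= 36 is 38 -> NC

Answer: NC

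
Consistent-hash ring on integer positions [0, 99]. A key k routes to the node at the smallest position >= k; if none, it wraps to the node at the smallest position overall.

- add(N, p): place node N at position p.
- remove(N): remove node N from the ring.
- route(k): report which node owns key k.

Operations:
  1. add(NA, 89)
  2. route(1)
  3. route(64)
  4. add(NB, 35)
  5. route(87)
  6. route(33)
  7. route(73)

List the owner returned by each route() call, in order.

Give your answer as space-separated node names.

Answer: NA NA NA NB NA

Derivation:
Op 1: add NA@89 -> ring=[89:NA]
Op 2: route key 1: smallest pos >= 1 is 89 -> NA
Op 3: route key 64: smallest pos >= 64 is 89 -> NA
Op 4: add NB@35 -> ring=[35:NB,89:NA]
Op 5: route key 87: smallest pos >= 87 is 89 -> NA
Op 6: route key 33: smallest pos >= 33 is 35 -> NB
Op 7: route key 73: smallest pos >= 73 is 89 -> NA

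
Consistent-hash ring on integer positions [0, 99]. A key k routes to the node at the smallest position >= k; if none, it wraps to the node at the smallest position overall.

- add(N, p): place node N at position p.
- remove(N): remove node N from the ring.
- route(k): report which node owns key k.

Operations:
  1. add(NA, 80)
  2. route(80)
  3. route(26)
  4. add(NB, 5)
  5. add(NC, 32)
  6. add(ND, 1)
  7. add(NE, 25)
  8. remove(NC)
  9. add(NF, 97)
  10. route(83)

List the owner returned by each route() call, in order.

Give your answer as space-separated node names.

Answer: NA NA NF

Derivation:
Op 1: add NA@80 -> ring=[80:NA]
Op 2: route key 80: smallest pos >= 80 is 80 -> NA
Op 3: route key 26: smallest pos >= 26 is 80 -> NA
Op 4: add NB@5 -> ring=[5:NB,80:NA]
Op 5: add NC@32 -> ring=[5:NB,32:NC,80:NA]
Op 6: add ND@1 -> ring=[1:ND,5:NB,32:NC,80:NA]
Op 7: add NE@25 -> ring=[1:ND,5:NB,25:NE,32:NC,80:NA]
Op 8: remove NC -> ring=[1:ND,5:NB,25:NE,80:NA]
Op 9: add NF@97 -> ring=[1:ND,5:NB,25:NE,80:NA,97:NF]
Op 10: route key 83: smallest pos >= 83 is 97 -> NF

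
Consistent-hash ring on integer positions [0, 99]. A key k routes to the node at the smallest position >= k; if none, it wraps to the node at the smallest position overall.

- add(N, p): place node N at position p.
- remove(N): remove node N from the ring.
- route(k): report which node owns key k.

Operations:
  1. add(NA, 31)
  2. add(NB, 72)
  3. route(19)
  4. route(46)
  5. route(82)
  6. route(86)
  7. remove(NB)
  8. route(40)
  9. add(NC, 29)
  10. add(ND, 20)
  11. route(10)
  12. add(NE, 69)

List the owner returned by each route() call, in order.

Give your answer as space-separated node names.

Op 1: add NA@31 -> ring=[31:NA]
Op 2: add NB@72 -> ring=[31:NA,72:NB]
Op 3: route key 19: smallest pos >= 19 is 31 -> NA
Op 4: route key 46: smallest pos >= 46 is 72 -> NB
Op 5: route key 82: none >= 82, wrap to smallest pos 31 -> NA
Op 6: route key 86: none >= 86, wrap to smallest pos 31 -> NA
Op 7: remove NB -> ring=[31:NA]
Op 8: route key 40: none >= 40, wrap to smallest pos 31 -> NA
Op 9: add NC@29 -> ring=[29:NC,31:NA]
Op 10: add ND@20 -> ring=[20:ND,29:NC,31:NA]
Op 11: route key 10: smallest pos >= 10 is 20 -> ND
Op 12: add NE@69 -> ring=[20:ND,29:NC,31:NA,69:NE]

Answer: NA NB NA NA NA ND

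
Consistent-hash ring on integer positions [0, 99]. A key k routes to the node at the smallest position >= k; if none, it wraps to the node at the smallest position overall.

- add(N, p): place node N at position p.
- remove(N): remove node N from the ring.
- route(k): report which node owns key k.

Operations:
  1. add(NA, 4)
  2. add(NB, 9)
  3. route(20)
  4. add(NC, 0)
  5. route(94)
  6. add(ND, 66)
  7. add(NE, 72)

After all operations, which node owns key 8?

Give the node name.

Op 1: add NA@4 -> ring=[4:NA]
Op 2: add NB@9 -> ring=[4:NA,9:NB]
Op 3: route key 20: none >= 20, wrap to smallest pos 4 -> NA
Op 4: add NC@0 -> ring=[0:NC,4:NA,9:NB]
Op 5: route key 94: none >= 94, wrap to smallest pos 0 -> NC
Op 6: add ND@66 -> ring=[0:NC,4:NA,9:NB,66:ND]
Op 7: add NE@72 -> ring=[0:NC,4:NA,9:NB,66:ND,72:NE]
Final route key 8: smallest pos >= 8 is 9 -> NB

Answer: NB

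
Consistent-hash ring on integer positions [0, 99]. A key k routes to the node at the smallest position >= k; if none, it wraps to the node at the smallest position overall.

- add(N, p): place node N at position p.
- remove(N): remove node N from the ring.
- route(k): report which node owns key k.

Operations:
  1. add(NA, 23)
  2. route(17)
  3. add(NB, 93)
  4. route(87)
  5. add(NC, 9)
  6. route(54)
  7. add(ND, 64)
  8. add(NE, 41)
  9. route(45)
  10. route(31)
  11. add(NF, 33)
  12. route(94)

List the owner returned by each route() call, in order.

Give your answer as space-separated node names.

Answer: NA NB NB ND NE NC

Derivation:
Op 1: add NA@23 -> ring=[23:NA]
Op 2: route key 17: smallest pos >= 17 is 23 -> NA
Op 3: add NB@93 -> ring=[23:NA,93:NB]
Op 4: route key 87: smallest pos >= 87 is 93 -> NB
Op 5: add NC@9 -> ring=[9:NC,23:NA,93:NB]
Op 6: route key 54: smallest pos >= 54 is 93 -> NB
Op 7: add ND@64 -> ring=[9:NC,23:NA,64:ND,93:NB]
Op 8: add NE@41 -> ring=[9:NC,23:NA,41:NE,64:ND,93:NB]
Op 9: route key 45: smallest pos >= 45 is 64 -> ND
Op 10: route key 31: smallest pos >= 31 is 41 -> NE
Op 11: add NF@33 -> ring=[9:NC,23:NA,33:NF,41:NE,64:ND,93:NB]
Op 12: route key 94: none >= 94, wrap to smallest pos 9 -> NC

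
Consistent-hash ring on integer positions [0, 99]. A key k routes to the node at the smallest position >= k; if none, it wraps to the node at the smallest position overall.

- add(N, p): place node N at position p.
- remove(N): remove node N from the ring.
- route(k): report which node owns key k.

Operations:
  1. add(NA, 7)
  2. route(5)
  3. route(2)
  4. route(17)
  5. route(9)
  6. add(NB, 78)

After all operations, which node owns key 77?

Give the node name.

Answer: NB

Derivation:
Op 1: add NA@7 -> ring=[7:NA]
Op 2: route key 5: smallest pos >= 5 is 7 -> NA
Op 3: route key 2: smallest pos >= 2 is 7 -> NA
Op 4: route key 17: none >= 17, wrap to smallest pos 7 -> NA
Op 5: route key 9: none >= 9, wrap to smallest pos 7 -> NA
Op 6: add NB@78 -> ring=[7:NA,78:NB]
Final route key 77: smallest pos >= 77 is 78 -> NB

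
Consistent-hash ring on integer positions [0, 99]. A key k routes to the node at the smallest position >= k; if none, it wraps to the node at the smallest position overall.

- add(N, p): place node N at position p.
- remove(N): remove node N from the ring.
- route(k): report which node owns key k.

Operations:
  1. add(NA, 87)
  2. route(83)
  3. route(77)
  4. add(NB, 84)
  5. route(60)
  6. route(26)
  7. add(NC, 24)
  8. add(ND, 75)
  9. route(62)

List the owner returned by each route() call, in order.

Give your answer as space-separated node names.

Op 1: add NA@87 -> ring=[87:NA]
Op 2: route key 83: smallest pos >= 83 is 87 -> NA
Op 3: route key 77: smallest pos >= 77 is 87 -> NA
Op 4: add NB@84 -> ring=[84:NB,87:NA]
Op 5: route key 60: smallest pos >= 60 is 84 -> NB
Op 6: route key 26: smallest pos >= 26 is 84 -> NB
Op 7: add NC@24 -> ring=[24:NC,84:NB,87:NA]
Op 8: add ND@75 -> ring=[24:NC,75:ND,84:NB,87:NA]
Op 9: route key 62: smallest pos >= 62 is 75 -> ND

Answer: NA NA NB NB ND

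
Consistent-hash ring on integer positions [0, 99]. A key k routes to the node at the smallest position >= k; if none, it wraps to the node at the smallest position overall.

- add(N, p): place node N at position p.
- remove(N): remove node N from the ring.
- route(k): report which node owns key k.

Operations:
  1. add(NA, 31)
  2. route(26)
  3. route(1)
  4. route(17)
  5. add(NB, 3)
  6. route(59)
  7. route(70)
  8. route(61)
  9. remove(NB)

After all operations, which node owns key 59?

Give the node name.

Op 1: add NA@31 -> ring=[31:NA]
Op 2: route key 26: smallest pos >= 26 is 31 -> NA
Op 3: route key 1: smallest pos >= 1 is 31 -> NA
Op 4: route key 17: smallest pos >= 17 is 31 -> NA
Op 5: add NB@3 -> ring=[3:NB,31:NA]
Op 6: route key 59: none >= 59, wrap to smallest pos 3 -> NB
Op 7: route key 70: none >= 70, wrap to smallest pos 3 -> NB
Op 8: route key 61: none >= 61, wrap to smallest pos 3 -> NB
Op 9: remove NB -> ring=[31:NA]
Final route key 59: none >= 59, wrap to smallest pos 31 -> NA

Answer: NA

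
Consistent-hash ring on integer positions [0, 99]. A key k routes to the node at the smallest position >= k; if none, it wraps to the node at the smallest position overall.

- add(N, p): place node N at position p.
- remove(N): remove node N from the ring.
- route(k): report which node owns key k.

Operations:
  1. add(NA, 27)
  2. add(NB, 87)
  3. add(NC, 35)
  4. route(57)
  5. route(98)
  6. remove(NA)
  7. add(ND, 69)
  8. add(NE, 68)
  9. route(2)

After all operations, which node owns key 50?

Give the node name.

Op 1: add NA@27 -> ring=[27:NA]
Op 2: add NB@87 -> ring=[27:NA,87:NB]
Op 3: add NC@35 -> ring=[27:NA,35:NC,87:NB]
Op 4: route key 57: smallest pos >= 57 is 87 -> NB
Op 5: route key 98: none >= 98, wrap to smallest pos 27 -> NA
Op 6: remove NA -> ring=[35:NC,87:NB]
Op 7: add ND@69 -> ring=[35:NC,69:ND,87:NB]
Op 8: add NE@68 -> ring=[35:NC,68:NE,69:ND,87:NB]
Op 9: route key 2: smallest pos >= 2 is 35 -> NC
Final route key 50: smallest pos >= 50 is 68 -> NE

Answer: NE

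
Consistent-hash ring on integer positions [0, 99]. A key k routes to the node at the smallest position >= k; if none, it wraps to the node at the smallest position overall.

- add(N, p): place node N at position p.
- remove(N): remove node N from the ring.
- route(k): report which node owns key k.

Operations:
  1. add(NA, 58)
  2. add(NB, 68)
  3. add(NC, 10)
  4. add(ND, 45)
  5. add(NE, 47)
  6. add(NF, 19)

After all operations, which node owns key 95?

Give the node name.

Answer: NC

Derivation:
Op 1: add NA@58 -> ring=[58:NA]
Op 2: add NB@68 -> ring=[58:NA,68:NB]
Op 3: add NC@10 -> ring=[10:NC,58:NA,68:NB]
Op 4: add ND@45 -> ring=[10:NC,45:ND,58:NA,68:NB]
Op 5: add NE@47 -> ring=[10:NC,45:ND,47:NE,58:NA,68:NB]
Op 6: add NF@19 -> ring=[10:NC,19:NF,45:ND,47:NE,58:NA,68:NB]
Final route key 95: none >= 95, wrap to smallest pos 10 -> NC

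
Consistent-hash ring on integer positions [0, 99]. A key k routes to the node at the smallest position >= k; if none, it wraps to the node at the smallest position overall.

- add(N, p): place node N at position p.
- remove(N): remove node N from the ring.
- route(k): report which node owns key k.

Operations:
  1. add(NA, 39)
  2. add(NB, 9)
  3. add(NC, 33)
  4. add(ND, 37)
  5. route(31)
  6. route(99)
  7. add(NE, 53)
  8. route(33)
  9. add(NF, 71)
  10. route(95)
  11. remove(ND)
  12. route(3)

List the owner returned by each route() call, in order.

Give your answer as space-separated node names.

Op 1: add NA@39 -> ring=[39:NA]
Op 2: add NB@9 -> ring=[9:NB,39:NA]
Op 3: add NC@33 -> ring=[9:NB,33:NC,39:NA]
Op 4: add ND@37 -> ring=[9:NB,33:NC,37:ND,39:NA]
Op 5: route key 31: smallest pos >= 31 is 33 -> NC
Op 6: route key 99: none >= 99, wrap to smallest pos 9 -> NB
Op 7: add NE@53 -> ring=[9:NB,33:NC,37:ND,39:NA,53:NE]
Op 8: route key 33: smallest pos >= 33 is 33 -> NC
Op 9: add NF@71 -> ring=[9:NB,33:NC,37:ND,39:NA,53:NE,71:NF]
Op 10: route key 95: none >= 95, wrap to smallest pos 9 -> NB
Op 11: remove ND -> ring=[9:NB,33:NC,39:NA,53:NE,71:NF]
Op 12: route key 3: smallest pos >= 3 is 9 -> NB

Answer: NC NB NC NB NB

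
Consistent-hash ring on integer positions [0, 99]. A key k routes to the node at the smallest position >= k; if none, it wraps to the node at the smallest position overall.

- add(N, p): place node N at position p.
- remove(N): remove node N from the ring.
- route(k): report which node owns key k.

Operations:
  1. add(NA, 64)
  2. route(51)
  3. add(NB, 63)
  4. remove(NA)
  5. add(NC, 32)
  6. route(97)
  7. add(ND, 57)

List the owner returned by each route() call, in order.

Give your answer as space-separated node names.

Answer: NA NC

Derivation:
Op 1: add NA@64 -> ring=[64:NA]
Op 2: route key 51: smallest pos >= 51 is 64 -> NA
Op 3: add NB@63 -> ring=[63:NB,64:NA]
Op 4: remove NA -> ring=[63:NB]
Op 5: add NC@32 -> ring=[32:NC,63:NB]
Op 6: route key 97: none >= 97, wrap to smallest pos 32 -> NC
Op 7: add ND@57 -> ring=[32:NC,57:ND,63:NB]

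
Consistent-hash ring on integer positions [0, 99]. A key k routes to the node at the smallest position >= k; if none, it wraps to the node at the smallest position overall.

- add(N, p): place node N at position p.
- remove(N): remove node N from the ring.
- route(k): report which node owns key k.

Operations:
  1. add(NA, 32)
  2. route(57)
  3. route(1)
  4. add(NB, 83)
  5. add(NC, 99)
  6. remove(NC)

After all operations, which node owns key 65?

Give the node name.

Op 1: add NA@32 -> ring=[32:NA]
Op 2: route key 57: none >= 57, wrap to smallest pos 32 -> NA
Op 3: route key 1: smallest pos >= 1 is 32 -> NA
Op 4: add NB@83 -> ring=[32:NA,83:NB]
Op 5: add NC@99 -> ring=[32:NA,83:NB,99:NC]
Op 6: remove NC -> ring=[32:NA,83:NB]
Final route key 65: smallest pos >= 65 is 83 -> NB

Answer: NB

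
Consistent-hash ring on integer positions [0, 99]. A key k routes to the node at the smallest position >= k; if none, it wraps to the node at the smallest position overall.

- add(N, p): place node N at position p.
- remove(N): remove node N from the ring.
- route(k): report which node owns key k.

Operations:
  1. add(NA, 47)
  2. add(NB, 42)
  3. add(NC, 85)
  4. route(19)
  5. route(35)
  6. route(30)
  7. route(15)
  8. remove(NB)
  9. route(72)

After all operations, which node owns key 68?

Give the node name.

Op 1: add NA@47 -> ring=[47:NA]
Op 2: add NB@42 -> ring=[42:NB,47:NA]
Op 3: add NC@85 -> ring=[42:NB,47:NA,85:NC]
Op 4: route key 19: smallest pos >= 19 is 42 -> NB
Op 5: route key 35: smallest pos >= 35 is 42 -> NB
Op 6: route key 30: smallest pos >= 30 is 42 -> NB
Op 7: route key 15: smallest pos >= 15 is 42 -> NB
Op 8: remove NB -> ring=[47:NA,85:NC]
Op 9: route key 72: smallest pos >= 72 is 85 -> NC
Final route key 68: smallest pos >= 68 is 85 -> NC

Answer: NC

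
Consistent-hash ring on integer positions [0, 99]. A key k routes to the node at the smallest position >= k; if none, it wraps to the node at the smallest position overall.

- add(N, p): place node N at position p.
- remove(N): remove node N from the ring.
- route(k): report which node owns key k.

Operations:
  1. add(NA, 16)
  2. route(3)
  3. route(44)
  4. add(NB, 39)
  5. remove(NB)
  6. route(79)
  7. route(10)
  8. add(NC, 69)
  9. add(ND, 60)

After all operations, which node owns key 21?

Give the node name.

Op 1: add NA@16 -> ring=[16:NA]
Op 2: route key 3: smallest pos >= 3 is 16 -> NA
Op 3: route key 44: none >= 44, wrap to smallest pos 16 -> NA
Op 4: add NB@39 -> ring=[16:NA,39:NB]
Op 5: remove NB -> ring=[16:NA]
Op 6: route key 79: none >= 79, wrap to smallest pos 16 -> NA
Op 7: route key 10: smallest pos >= 10 is 16 -> NA
Op 8: add NC@69 -> ring=[16:NA,69:NC]
Op 9: add ND@60 -> ring=[16:NA,60:ND,69:NC]
Final route key 21: smallest pos >= 21 is 60 -> ND

Answer: ND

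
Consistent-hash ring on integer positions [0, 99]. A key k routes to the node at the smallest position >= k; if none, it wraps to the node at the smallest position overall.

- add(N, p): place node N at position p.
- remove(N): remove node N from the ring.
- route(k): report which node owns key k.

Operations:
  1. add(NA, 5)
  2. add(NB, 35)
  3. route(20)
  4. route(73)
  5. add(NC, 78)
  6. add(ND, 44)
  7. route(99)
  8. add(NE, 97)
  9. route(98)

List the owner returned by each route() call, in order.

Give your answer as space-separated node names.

Answer: NB NA NA NA

Derivation:
Op 1: add NA@5 -> ring=[5:NA]
Op 2: add NB@35 -> ring=[5:NA,35:NB]
Op 3: route key 20: smallest pos >= 20 is 35 -> NB
Op 4: route key 73: none >= 73, wrap to smallest pos 5 -> NA
Op 5: add NC@78 -> ring=[5:NA,35:NB,78:NC]
Op 6: add ND@44 -> ring=[5:NA,35:NB,44:ND,78:NC]
Op 7: route key 99: none >= 99, wrap to smallest pos 5 -> NA
Op 8: add NE@97 -> ring=[5:NA,35:NB,44:ND,78:NC,97:NE]
Op 9: route key 98: none >= 98, wrap to smallest pos 5 -> NA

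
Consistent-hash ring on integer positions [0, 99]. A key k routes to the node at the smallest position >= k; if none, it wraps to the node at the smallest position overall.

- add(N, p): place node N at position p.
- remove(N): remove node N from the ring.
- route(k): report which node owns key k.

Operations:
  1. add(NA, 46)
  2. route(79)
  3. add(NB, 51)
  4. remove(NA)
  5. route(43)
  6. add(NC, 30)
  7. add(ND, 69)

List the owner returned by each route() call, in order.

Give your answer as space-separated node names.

Answer: NA NB

Derivation:
Op 1: add NA@46 -> ring=[46:NA]
Op 2: route key 79: none >= 79, wrap to smallest pos 46 -> NA
Op 3: add NB@51 -> ring=[46:NA,51:NB]
Op 4: remove NA -> ring=[51:NB]
Op 5: route key 43: smallest pos >= 43 is 51 -> NB
Op 6: add NC@30 -> ring=[30:NC,51:NB]
Op 7: add ND@69 -> ring=[30:NC,51:NB,69:ND]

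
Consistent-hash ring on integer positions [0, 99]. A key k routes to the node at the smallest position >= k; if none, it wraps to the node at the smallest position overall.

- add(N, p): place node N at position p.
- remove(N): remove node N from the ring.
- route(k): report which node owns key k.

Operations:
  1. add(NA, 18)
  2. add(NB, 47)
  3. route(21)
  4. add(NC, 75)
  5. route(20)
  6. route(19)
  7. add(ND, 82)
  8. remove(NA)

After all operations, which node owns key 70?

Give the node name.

Answer: NC

Derivation:
Op 1: add NA@18 -> ring=[18:NA]
Op 2: add NB@47 -> ring=[18:NA,47:NB]
Op 3: route key 21: smallest pos >= 21 is 47 -> NB
Op 4: add NC@75 -> ring=[18:NA,47:NB,75:NC]
Op 5: route key 20: smallest pos >= 20 is 47 -> NB
Op 6: route key 19: smallest pos >= 19 is 47 -> NB
Op 7: add ND@82 -> ring=[18:NA,47:NB,75:NC,82:ND]
Op 8: remove NA -> ring=[47:NB,75:NC,82:ND]
Final route key 70: smallest pos >= 70 is 75 -> NC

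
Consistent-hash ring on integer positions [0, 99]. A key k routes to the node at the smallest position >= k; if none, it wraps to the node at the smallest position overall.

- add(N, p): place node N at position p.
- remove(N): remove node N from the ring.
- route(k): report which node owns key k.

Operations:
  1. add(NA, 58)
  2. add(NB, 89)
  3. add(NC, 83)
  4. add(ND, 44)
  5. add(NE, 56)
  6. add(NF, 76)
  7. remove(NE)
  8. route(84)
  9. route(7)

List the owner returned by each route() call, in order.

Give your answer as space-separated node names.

Op 1: add NA@58 -> ring=[58:NA]
Op 2: add NB@89 -> ring=[58:NA,89:NB]
Op 3: add NC@83 -> ring=[58:NA,83:NC,89:NB]
Op 4: add ND@44 -> ring=[44:ND,58:NA,83:NC,89:NB]
Op 5: add NE@56 -> ring=[44:ND,56:NE,58:NA,83:NC,89:NB]
Op 6: add NF@76 -> ring=[44:ND,56:NE,58:NA,76:NF,83:NC,89:NB]
Op 7: remove NE -> ring=[44:ND,58:NA,76:NF,83:NC,89:NB]
Op 8: route key 84: smallest pos >= 84 is 89 -> NB
Op 9: route key 7: smallest pos >= 7 is 44 -> ND

Answer: NB ND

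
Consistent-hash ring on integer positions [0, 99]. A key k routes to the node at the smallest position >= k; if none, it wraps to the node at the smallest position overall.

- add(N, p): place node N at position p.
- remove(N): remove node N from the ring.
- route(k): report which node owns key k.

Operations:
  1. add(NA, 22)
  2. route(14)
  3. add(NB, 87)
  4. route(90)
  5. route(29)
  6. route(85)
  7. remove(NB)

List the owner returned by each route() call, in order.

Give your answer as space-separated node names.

Op 1: add NA@22 -> ring=[22:NA]
Op 2: route key 14: smallest pos >= 14 is 22 -> NA
Op 3: add NB@87 -> ring=[22:NA,87:NB]
Op 4: route key 90: none >= 90, wrap to smallest pos 22 -> NA
Op 5: route key 29: smallest pos >= 29 is 87 -> NB
Op 6: route key 85: smallest pos >= 85 is 87 -> NB
Op 7: remove NB -> ring=[22:NA]

Answer: NA NA NB NB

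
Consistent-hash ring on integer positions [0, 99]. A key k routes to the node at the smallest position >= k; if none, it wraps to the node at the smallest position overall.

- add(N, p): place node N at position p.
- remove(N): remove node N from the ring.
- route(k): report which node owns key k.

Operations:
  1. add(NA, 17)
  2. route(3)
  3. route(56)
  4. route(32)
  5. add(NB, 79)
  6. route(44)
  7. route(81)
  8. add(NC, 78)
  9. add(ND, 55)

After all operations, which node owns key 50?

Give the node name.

Answer: ND

Derivation:
Op 1: add NA@17 -> ring=[17:NA]
Op 2: route key 3: smallest pos >= 3 is 17 -> NA
Op 3: route key 56: none >= 56, wrap to smallest pos 17 -> NA
Op 4: route key 32: none >= 32, wrap to smallest pos 17 -> NA
Op 5: add NB@79 -> ring=[17:NA,79:NB]
Op 6: route key 44: smallest pos >= 44 is 79 -> NB
Op 7: route key 81: none >= 81, wrap to smallest pos 17 -> NA
Op 8: add NC@78 -> ring=[17:NA,78:NC,79:NB]
Op 9: add ND@55 -> ring=[17:NA,55:ND,78:NC,79:NB]
Final route key 50: smallest pos >= 50 is 55 -> ND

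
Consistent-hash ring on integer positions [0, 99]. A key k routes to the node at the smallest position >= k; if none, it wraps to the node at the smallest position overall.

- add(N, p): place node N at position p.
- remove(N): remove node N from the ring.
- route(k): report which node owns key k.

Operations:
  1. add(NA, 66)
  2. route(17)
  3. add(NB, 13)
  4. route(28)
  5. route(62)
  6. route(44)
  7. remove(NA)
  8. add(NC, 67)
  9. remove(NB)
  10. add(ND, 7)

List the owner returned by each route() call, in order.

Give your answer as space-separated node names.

Op 1: add NA@66 -> ring=[66:NA]
Op 2: route key 17: smallest pos >= 17 is 66 -> NA
Op 3: add NB@13 -> ring=[13:NB,66:NA]
Op 4: route key 28: smallest pos >= 28 is 66 -> NA
Op 5: route key 62: smallest pos >= 62 is 66 -> NA
Op 6: route key 44: smallest pos >= 44 is 66 -> NA
Op 7: remove NA -> ring=[13:NB]
Op 8: add NC@67 -> ring=[13:NB,67:NC]
Op 9: remove NB -> ring=[67:NC]
Op 10: add ND@7 -> ring=[7:ND,67:NC]

Answer: NA NA NA NA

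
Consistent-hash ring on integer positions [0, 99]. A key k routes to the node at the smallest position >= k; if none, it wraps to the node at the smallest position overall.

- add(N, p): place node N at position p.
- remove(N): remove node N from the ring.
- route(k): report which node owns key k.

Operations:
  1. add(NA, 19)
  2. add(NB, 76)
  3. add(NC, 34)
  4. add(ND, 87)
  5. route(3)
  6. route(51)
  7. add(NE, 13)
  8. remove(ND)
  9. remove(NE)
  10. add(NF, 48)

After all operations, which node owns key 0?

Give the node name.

Answer: NA

Derivation:
Op 1: add NA@19 -> ring=[19:NA]
Op 2: add NB@76 -> ring=[19:NA,76:NB]
Op 3: add NC@34 -> ring=[19:NA,34:NC,76:NB]
Op 4: add ND@87 -> ring=[19:NA,34:NC,76:NB,87:ND]
Op 5: route key 3: smallest pos >= 3 is 19 -> NA
Op 6: route key 51: smallest pos >= 51 is 76 -> NB
Op 7: add NE@13 -> ring=[13:NE,19:NA,34:NC,76:NB,87:ND]
Op 8: remove ND -> ring=[13:NE,19:NA,34:NC,76:NB]
Op 9: remove NE -> ring=[19:NA,34:NC,76:NB]
Op 10: add NF@48 -> ring=[19:NA,34:NC,48:NF,76:NB]
Final route key 0: smallest pos >= 0 is 19 -> NA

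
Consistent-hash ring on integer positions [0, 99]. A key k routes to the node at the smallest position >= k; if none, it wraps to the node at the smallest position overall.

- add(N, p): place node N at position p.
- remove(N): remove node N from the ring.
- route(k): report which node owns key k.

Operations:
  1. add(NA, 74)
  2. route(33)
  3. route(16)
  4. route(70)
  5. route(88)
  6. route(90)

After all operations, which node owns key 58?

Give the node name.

Answer: NA

Derivation:
Op 1: add NA@74 -> ring=[74:NA]
Op 2: route key 33: smallest pos >= 33 is 74 -> NA
Op 3: route key 16: smallest pos >= 16 is 74 -> NA
Op 4: route key 70: smallest pos >= 70 is 74 -> NA
Op 5: route key 88: none >= 88, wrap to smallest pos 74 -> NA
Op 6: route key 90: none >= 90, wrap to smallest pos 74 -> NA
Final route key 58: smallest pos >= 58 is 74 -> NA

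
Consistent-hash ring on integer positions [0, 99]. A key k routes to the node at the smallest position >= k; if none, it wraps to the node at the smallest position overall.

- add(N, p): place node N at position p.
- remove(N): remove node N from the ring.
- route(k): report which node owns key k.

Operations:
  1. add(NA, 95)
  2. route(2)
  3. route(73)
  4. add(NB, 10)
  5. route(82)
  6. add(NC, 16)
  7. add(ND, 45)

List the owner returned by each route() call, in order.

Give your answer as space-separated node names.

Op 1: add NA@95 -> ring=[95:NA]
Op 2: route key 2: smallest pos >= 2 is 95 -> NA
Op 3: route key 73: smallest pos >= 73 is 95 -> NA
Op 4: add NB@10 -> ring=[10:NB,95:NA]
Op 5: route key 82: smallest pos >= 82 is 95 -> NA
Op 6: add NC@16 -> ring=[10:NB,16:NC,95:NA]
Op 7: add ND@45 -> ring=[10:NB,16:NC,45:ND,95:NA]

Answer: NA NA NA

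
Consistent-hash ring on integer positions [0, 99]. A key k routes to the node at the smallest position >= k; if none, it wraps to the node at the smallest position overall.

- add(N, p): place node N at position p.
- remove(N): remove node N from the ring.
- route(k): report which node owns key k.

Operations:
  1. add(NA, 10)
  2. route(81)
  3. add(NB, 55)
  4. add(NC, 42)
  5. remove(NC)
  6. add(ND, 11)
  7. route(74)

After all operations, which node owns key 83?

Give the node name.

Answer: NA

Derivation:
Op 1: add NA@10 -> ring=[10:NA]
Op 2: route key 81: none >= 81, wrap to smallest pos 10 -> NA
Op 3: add NB@55 -> ring=[10:NA,55:NB]
Op 4: add NC@42 -> ring=[10:NA,42:NC,55:NB]
Op 5: remove NC -> ring=[10:NA,55:NB]
Op 6: add ND@11 -> ring=[10:NA,11:ND,55:NB]
Op 7: route key 74: none >= 74, wrap to smallest pos 10 -> NA
Final route key 83: none >= 83, wrap to smallest pos 10 -> NA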